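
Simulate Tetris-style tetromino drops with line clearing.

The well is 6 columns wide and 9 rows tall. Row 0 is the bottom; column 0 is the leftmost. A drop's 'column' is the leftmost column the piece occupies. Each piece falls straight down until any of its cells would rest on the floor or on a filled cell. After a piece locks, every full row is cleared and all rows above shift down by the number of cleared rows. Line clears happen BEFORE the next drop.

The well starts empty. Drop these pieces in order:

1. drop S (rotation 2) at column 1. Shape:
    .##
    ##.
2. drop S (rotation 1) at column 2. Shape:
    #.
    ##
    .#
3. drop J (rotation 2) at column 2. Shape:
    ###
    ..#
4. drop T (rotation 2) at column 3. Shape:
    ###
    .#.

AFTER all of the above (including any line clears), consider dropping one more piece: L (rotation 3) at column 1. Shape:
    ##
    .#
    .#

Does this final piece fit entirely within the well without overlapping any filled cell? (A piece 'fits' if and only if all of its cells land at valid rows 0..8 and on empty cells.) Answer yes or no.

Drop 1: S rot2 at col 1 lands with bottom-row=0; cleared 0 line(s) (total 0); column heights now [0 1 2 2 0 0], max=2
Drop 2: S rot1 at col 2 lands with bottom-row=2; cleared 0 line(s) (total 0); column heights now [0 1 5 4 0 0], max=5
Drop 3: J rot2 at col 2 lands with bottom-row=4; cleared 0 line(s) (total 0); column heights now [0 1 6 6 6 0], max=6
Drop 4: T rot2 at col 3 lands with bottom-row=6; cleared 0 line(s) (total 0); column heights now [0 1 6 8 8 8], max=8
Test piece L rot3 at col 1 (width 2): heights before test = [0 1 6 8 8 8]; fits = True

Answer: yes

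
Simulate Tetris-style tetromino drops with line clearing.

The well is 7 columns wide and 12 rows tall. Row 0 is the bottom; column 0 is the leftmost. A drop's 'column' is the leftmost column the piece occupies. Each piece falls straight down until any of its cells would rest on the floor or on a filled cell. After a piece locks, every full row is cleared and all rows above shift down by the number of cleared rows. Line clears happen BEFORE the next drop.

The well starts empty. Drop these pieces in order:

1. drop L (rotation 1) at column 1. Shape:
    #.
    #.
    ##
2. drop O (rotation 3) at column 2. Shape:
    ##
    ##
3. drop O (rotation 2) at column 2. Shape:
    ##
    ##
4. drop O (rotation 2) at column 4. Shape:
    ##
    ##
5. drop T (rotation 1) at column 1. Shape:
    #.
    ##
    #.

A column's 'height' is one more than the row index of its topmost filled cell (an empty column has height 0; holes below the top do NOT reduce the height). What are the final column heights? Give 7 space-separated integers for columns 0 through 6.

Drop 1: L rot1 at col 1 lands with bottom-row=0; cleared 0 line(s) (total 0); column heights now [0 3 1 0 0 0 0], max=3
Drop 2: O rot3 at col 2 lands with bottom-row=1; cleared 0 line(s) (total 0); column heights now [0 3 3 3 0 0 0], max=3
Drop 3: O rot2 at col 2 lands with bottom-row=3; cleared 0 line(s) (total 0); column heights now [0 3 5 5 0 0 0], max=5
Drop 4: O rot2 at col 4 lands with bottom-row=0; cleared 0 line(s) (total 0); column heights now [0 3 5 5 2 2 0], max=5
Drop 5: T rot1 at col 1 lands with bottom-row=4; cleared 0 line(s) (total 0); column heights now [0 7 6 5 2 2 0], max=7

Answer: 0 7 6 5 2 2 0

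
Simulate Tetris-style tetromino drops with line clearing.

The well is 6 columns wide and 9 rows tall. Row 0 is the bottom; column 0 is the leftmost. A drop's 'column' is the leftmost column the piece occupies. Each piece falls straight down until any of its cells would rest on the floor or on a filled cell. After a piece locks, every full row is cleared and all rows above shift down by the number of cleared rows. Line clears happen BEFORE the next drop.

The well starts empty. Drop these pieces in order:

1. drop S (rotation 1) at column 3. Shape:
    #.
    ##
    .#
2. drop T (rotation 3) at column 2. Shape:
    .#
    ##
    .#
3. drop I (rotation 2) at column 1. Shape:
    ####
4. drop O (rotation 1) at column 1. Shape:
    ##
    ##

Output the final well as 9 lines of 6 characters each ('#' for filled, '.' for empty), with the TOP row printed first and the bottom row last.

Answer: .##...
.##...
.####.
...#..
..##..
...#..
...#..
...##.
....#.

Derivation:
Drop 1: S rot1 at col 3 lands with bottom-row=0; cleared 0 line(s) (total 0); column heights now [0 0 0 3 2 0], max=3
Drop 2: T rot3 at col 2 lands with bottom-row=3; cleared 0 line(s) (total 0); column heights now [0 0 5 6 2 0], max=6
Drop 3: I rot2 at col 1 lands with bottom-row=6; cleared 0 line(s) (total 0); column heights now [0 7 7 7 7 0], max=7
Drop 4: O rot1 at col 1 lands with bottom-row=7; cleared 0 line(s) (total 0); column heights now [0 9 9 7 7 0], max=9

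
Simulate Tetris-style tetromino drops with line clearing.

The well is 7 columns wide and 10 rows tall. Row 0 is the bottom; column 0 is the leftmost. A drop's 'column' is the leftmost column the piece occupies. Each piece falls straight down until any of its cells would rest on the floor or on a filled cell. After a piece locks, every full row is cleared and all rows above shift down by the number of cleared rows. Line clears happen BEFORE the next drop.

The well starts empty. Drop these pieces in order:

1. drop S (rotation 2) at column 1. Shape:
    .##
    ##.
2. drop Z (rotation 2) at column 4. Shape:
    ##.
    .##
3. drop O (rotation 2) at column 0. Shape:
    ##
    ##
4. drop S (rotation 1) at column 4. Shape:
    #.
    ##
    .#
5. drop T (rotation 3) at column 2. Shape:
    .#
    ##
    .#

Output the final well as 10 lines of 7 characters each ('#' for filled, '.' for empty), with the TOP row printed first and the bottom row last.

Answer: .......
.......
.......
.......
.......
...##..
..####.
##.#.#.
######.
.##..##

Derivation:
Drop 1: S rot2 at col 1 lands with bottom-row=0; cleared 0 line(s) (total 0); column heights now [0 1 2 2 0 0 0], max=2
Drop 2: Z rot2 at col 4 lands with bottom-row=0; cleared 0 line(s) (total 0); column heights now [0 1 2 2 2 2 1], max=2
Drop 3: O rot2 at col 0 lands with bottom-row=1; cleared 0 line(s) (total 0); column heights now [3 3 2 2 2 2 1], max=3
Drop 4: S rot1 at col 4 lands with bottom-row=2; cleared 0 line(s) (total 0); column heights now [3 3 2 2 5 4 1], max=5
Drop 5: T rot3 at col 2 lands with bottom-row=2; cleared 0 line(s) (total 0); column heights now [3 3 4 5 5 4 1], max=5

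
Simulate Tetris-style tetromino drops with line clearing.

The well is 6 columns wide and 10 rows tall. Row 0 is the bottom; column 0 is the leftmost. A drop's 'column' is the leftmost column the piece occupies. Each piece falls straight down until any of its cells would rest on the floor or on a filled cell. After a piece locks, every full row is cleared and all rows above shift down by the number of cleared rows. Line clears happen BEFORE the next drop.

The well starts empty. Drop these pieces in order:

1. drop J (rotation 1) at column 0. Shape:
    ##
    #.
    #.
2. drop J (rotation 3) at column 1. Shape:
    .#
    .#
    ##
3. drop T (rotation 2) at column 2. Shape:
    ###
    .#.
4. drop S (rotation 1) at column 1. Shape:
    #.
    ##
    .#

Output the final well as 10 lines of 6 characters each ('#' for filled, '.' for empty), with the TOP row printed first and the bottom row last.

Drop 1: J rot1 at col 0 lands with bottom-row=0; cleared 0 line(s) (total 0); column heights now [3 3 0 0 0 0], max=3
Drop 2: J rot3 at col 1 lands with bottom-row=3; cleared 0 line(s) (total 0); column heights now [3 4 6 0 0 0], max=6
Drop 3: T rot2 at col 2 lands with bottom-row=5; cleared 0 line(s) (total 0); column heights now [3 4 7 7 7 0], max=7
Drop 4: S rot1 at col 1 lands with bottom-row=7; cleared 0 line(s) (total 0); column heights now [3 10 9 7 7 0], max=10

Answer: .#....
.##...
..#...
..###.
..##..
..#...
.##...
##....
#.....
#.....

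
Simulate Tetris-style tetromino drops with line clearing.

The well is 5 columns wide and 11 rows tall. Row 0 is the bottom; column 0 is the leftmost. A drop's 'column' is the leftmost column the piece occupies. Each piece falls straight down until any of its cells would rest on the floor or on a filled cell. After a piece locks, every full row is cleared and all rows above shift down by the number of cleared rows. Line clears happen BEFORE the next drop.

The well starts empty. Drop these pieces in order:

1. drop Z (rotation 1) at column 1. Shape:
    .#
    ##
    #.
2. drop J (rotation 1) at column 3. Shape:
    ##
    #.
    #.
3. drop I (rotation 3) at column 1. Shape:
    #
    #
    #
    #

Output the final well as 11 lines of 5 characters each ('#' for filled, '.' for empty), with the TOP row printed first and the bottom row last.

Answer: .....
.....
.....
.....
.....
.#...
.#...
.#...
.####
.###.
.#.#.

Derivation:
Drop 1: Z rot1 at col 1 lands with bottom-row=0; cleared 0 line(s) (total 0); column heights now [0 2 3 0 0], max=3
Drop 2: J rot1 at col 3 lands with bottom-row=0; cleared 0 line(s) (total 0); column heights now [0 2 3 3 3], max=3
Drop 3: I rot3 at col 1 lands with bottom-row=2; cleared 0 line(s) (total 0); column heights now [0 6 3 3 3], max=6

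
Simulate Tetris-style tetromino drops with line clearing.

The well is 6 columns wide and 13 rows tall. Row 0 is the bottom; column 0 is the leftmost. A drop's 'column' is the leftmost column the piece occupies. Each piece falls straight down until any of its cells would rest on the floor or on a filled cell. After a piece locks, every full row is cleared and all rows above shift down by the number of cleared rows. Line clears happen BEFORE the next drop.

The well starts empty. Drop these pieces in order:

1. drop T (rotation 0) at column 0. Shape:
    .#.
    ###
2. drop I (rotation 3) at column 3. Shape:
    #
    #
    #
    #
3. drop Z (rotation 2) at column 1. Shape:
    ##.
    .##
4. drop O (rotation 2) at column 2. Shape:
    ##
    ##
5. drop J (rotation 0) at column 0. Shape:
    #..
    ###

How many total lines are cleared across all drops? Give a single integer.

Drop 1: T rot0 at col 0 lands with bottom-row=0; cleared 0 line(s) (total 0); column heights now [1 2 1 0 0 0], max=2
Drop 2: I rot3 at col 3 lands with bottom-row=0; cleared 0 line(s) (total 0); column heights now [1 2 1 4 0 0], max=4
Drop 3: Z rot2 at col 1 lands with bottom-row=4; cleared 0 line(s) (total 0); column heights now [1 6 6 5 0 0], max=6
Drop 4: O rot2 at col 2 lands with bottom-row=6; cleared 0 line(s) (total 0); column heights now [1 6 8 8 0 0], max=8
Drop 5: J rot0 at col 0 lands with bottom-row=8; cleared 0 line(s) (total 0); column heights now [10 9 9 8 0 0], max=10

Answer: 0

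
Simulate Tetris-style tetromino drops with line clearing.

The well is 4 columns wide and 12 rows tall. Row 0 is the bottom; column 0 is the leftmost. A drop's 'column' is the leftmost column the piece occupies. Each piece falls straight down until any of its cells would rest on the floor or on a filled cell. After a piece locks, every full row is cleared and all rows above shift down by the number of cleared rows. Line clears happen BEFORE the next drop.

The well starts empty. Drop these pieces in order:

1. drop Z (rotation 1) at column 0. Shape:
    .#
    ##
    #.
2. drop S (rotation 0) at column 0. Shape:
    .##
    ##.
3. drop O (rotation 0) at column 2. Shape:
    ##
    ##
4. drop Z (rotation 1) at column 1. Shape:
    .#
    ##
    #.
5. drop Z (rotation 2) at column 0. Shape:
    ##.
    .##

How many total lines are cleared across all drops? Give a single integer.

Drop 1: Z rot1 at col 0 lands with bottom-row=0; cleared 0 line(s) (total 0); column heights now [2 3 0 0], max=3
Drop 2: S rot0 at col 0 lands with bottom-row=3; cleared 0 line(s) (total 0); column heights now [4 5 5 0], max=5
Drop 3: O rot0 at col 2 lands with bottom-row=5; cleared 0 line(s) (total 0); column heights now [4 5 7 7], max=7
Drop 4: Z rot1 at col 1 lands with bottom-row=6; cleared 0 line(s) (total 0); column heights now [4 8 9 7], max=9
Drop 5: Z rot2 at col 0 lands with bottom-row=9; cleared 0 line(s) (total 0); column heights now [11 11 10 7], max=11

Answer: 0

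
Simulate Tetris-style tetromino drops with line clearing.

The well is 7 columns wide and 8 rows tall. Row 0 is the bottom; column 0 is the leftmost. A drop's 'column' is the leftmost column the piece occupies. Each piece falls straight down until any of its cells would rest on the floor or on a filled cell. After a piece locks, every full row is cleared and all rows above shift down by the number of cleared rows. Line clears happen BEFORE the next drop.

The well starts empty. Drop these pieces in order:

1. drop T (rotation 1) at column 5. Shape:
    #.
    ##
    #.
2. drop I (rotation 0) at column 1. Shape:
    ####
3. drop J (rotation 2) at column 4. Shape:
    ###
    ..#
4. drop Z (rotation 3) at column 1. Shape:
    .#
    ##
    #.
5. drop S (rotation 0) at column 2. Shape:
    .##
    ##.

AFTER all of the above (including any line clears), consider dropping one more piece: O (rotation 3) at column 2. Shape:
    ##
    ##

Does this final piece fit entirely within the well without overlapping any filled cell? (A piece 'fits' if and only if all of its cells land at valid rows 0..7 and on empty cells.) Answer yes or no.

Answer: yes

Derivation:
Drop 1: T rot1 at col 5 lands with bottom-row=0; cleared 0 line(s) (total 0); column heights now [0 0 0 0 0 3 2], max=3
Drop 2: I rot0 at col 1 lands with bottom-row=0; cleared 0 line(s) (total 0); column heights now [0 1 1 1 1 3 2], max=3
Drop 3: J rot2 at col 4 lands with bottom-row=2; cleared 0 line(s) (total 0); column heights now [0 1 1 1 4 4 4], max=4
Drop 4: Z rot3 at col 1 lands with bottom-row=1; cleared 0 line(s) (total 0); column heights now [0 3 4 1 4 4 4], max=4
Drop 5: S rot0 at col 2 lands with bottom-row=4; cleared 0 line(s) (total 0); column heights now [0 3 5 6 6 4 4], max=6
Test piece O rot3 at col 2 (width 2): heights before test = [0 3 5 6 6 4 4]; fits = True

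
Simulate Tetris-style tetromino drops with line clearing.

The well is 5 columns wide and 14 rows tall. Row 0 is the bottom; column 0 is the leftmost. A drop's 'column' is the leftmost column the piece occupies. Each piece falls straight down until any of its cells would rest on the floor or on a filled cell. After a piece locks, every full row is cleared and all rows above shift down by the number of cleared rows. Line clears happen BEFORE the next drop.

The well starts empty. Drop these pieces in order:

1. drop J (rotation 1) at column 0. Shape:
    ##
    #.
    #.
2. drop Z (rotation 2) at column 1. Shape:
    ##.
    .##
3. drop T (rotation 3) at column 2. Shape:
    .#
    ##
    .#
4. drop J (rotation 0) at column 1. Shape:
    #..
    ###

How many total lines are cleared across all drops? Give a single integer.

Drop 1: J rot1 at col 0 lands with bottom-row=0; cleared 0 line(s) (total 0); column heights now [3 3 0 0 0], max=3
Drop 2: Z rot2 at col 1 lands with bottom-row=2; cleared 0 line(s) (total 0); column heights now [3 4 4 3 0], max=4
Drop 3: T rot3 at col 2 lands with bottom-row=3; cleared 0 line(s) (total 0); column heights now [3 4 5 6 0], max=6
Drop 4: J rot0 at col 1 lands with bottom-row=6; cleared 0 line(s) (total 0); column heights now [3 8 7 7 0], max=8

Answer: 0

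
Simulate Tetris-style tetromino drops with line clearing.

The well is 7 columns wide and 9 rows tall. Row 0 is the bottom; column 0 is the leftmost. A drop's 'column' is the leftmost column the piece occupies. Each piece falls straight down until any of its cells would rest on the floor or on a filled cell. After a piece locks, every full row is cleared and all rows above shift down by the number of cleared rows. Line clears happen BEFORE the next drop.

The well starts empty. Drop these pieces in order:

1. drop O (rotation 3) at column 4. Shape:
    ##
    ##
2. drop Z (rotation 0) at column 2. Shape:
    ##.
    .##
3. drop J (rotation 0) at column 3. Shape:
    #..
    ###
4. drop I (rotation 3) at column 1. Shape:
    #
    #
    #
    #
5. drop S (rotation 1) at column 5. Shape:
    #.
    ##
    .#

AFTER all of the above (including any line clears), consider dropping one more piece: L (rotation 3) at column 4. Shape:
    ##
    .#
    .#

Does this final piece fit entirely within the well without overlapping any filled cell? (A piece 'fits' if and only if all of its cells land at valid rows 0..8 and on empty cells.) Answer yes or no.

Drop 1: O rot3 at col 4 lands with bottom-row=0; cleared 0 line(s) (total 0); column heights now [0 0 0 0 2 2 0], max=2
Drop 2: Z rot0 at col 2 lands with bottom-row=2; cleared 0 line(s) (total 0); column heights now [0 0 4 4 3 2 0], max=4
Drop 3: J rot0 at col 3 lands with bottom-row=4; cleared 0 line(s) (total 0); column heights now [0 0 4 6 5 5 0], max=6
Drop 4: I rot3 at col 1 lands with bottom-row=0; cleared 0 line(s) (total 0); column heights now [0 4 4 6 5 5 0], max=6
Drop 5: S rot1 at col 5 lands with bottom-row=4; cleared 0 line(s) (total 0); column heights now [0 4 4 6 5 7 6], max=7
Test piece L rot3 at col 4 (width 2): heights before test = [0 4 4 6 5 7 6]; fits = False

Answer: no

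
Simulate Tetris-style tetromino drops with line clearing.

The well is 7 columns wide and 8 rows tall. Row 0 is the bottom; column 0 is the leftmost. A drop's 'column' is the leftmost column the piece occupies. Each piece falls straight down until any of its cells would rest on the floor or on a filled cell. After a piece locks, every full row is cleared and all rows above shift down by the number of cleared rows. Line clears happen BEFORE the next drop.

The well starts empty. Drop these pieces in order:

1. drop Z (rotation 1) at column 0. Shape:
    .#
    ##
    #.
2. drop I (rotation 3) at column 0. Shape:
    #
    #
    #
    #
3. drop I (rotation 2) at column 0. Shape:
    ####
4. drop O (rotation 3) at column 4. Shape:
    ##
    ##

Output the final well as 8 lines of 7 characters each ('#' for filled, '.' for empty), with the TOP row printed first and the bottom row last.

Answer: .......
####...
#......
#......
#......
##.....
##..##.
#...##.

Derivation:
Drop 1: Z rot1 at col 0 lands with bottom-row=0; cleared 0 line(s) (total 0); column heights now [2 3 0 0 0 0 0], max=3
Drop 2: I rot3 at col 0 lands with bottom-row=2; cleared 0 line(s) (total 0); column heights now [6 3 0 0 0 0 0], max=6
Drop 3: I rot2 at col 0 lands with bottom-row=6; cleared 0 line(s) (total 0); column heights now [7 7 7 7 0 0 0], max=7
Drop 4: O rot3 at col 4 lands with bottom-row=0; cleared 0 line(s) (total 0); column heights now [7 7 7 7 2 2 0], max=7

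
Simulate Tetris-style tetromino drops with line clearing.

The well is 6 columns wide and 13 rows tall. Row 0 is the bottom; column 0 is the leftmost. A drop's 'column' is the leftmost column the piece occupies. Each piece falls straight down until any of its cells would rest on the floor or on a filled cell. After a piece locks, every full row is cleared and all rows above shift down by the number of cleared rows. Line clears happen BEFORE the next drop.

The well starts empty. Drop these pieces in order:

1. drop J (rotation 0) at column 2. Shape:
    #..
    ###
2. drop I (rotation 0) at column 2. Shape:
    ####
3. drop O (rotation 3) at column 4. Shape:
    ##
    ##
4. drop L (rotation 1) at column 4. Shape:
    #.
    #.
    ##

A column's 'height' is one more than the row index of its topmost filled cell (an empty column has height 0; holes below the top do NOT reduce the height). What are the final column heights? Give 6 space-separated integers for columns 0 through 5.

Answer: 0 0 3 3 8 6

Derivation:
Drop 1: J rot0 at col 2 lands with bottom-row=0; cleared 0 line(s) (total 0); column heights now [0 0 2 1 1 0], max=2
Drop 2: I rot0 at col 2 lands with bottom-row=2; cleared 0 line(s) (total 0); column heights now [0 0 3 3 3 3], max=3
Drop 3: O rot3 at col 4 lands with bottom-row=3; cleared 0 line(s) (total 0); column heights now [0 0 3 3 5 5], max=5
Drop 4: L rot1 at col 4 lands with bottom-row=5; cleared 0 line(s) (total 0); column heights now [0 0 3 3 8 6], max=8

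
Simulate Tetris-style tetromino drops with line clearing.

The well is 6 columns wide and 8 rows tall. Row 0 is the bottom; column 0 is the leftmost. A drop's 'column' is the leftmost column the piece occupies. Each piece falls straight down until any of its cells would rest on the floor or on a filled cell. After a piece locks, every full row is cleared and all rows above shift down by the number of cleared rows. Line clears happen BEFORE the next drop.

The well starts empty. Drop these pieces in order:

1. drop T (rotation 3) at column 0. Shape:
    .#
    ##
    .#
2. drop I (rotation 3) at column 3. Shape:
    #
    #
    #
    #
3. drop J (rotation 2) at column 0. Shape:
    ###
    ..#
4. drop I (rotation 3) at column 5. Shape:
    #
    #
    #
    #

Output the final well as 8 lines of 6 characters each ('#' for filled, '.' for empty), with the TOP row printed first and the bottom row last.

Drop 1: T rot3 at col 0 lands with bottom-row=0; cleared 0 line(s) (total 0); column heights now [2 3 0 0 0 0], max=3
Drop 2: I rot3 at col 3 lands with bottom-row=0; cleared 0 line(s) (total 0); column heights now [2 3 0 4 0 0], max=4
Drop 3: J rot2 at col 0 lands with bottom-row=2; cleared 0 line(s) (total 0); column heights now [4 4 4 4 0 0], max=4
Drop 4: I rot3 at col 5 lands with bottom-row=0; cleared 0 line(s) (total 0); column heights now [4 4 4 4 0 4], max=4

Answer: ......
......
......
......
####.#
.###.#
##.#.#
.#.#.#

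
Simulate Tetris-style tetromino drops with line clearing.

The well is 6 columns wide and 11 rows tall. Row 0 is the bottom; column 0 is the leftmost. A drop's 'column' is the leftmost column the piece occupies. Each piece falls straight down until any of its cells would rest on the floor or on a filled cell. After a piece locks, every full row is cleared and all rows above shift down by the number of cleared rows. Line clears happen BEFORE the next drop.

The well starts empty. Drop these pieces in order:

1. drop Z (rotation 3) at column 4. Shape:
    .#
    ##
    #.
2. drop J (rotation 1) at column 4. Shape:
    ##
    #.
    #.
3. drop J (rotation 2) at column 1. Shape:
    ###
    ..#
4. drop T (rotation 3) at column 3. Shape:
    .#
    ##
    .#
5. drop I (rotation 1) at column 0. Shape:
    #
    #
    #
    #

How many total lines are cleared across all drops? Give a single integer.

Answer: 1

Derivation:
Drop 1: Z rot3 at col 4 lands with bottom-row=0; cleared 0 line(s) (total 0); column heights now [0 0 0 0 2 3], max=3
Drop 2: J rot1 at col 4 lands with bottom-row=2; cleared 0 line(s) (total 0); column heights now [0 0 0 0 5 5], max=5
Drop 3: J rot2 at col 1 lands with bottom-row=0; cleared 0 line(s) (total 0); column heights now [0 2 2 2 5 5], max=5
Drop 4: T rot3 at col 3 lands with bottom-row=5; cleared 0 line(s) (total 0); column heights now [0 2 2 7 8 5], max=8
Drop 5: I rot1 at col 0 lands with bottom-row=0; cleared 1 line(s) (total 1); column heights now [3 0 0 6 7 4], max=7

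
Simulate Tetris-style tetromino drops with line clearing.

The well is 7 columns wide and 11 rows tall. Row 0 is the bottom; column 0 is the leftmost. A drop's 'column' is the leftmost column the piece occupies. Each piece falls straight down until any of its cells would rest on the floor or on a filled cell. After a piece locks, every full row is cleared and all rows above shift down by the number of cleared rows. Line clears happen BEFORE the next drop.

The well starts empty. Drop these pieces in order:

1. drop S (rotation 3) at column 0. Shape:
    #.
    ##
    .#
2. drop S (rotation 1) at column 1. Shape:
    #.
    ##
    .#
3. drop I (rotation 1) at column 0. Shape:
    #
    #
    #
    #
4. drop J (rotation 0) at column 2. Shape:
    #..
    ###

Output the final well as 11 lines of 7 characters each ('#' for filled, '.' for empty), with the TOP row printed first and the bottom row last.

Drop 1: S rot3 at col 0 lands with bottom-row=0; cleared 0 line(s) (total 0); column heights now [3 2 0 0 0 0 0], max=3
Drop 2: S rot1 at col 1 lands with bottom-row=1; cleared 0 line(s) (total 0); column heights now [3 4 3 0 0 0 0], max=4
Drop 3: I rot1 at col 0 lands with bottom-row=3; cleared 0 line(s) (total 0); column heights now [7 4 3 0 0 0 0], max=7
Drop 4: J rot0 at col 2 lands with bottom-row=3; cleared 0 line(s) (total 0); column heights now [7 4 5 4 4 0 0], max=7

Answer: .......
.......
.......
.......
#......
#......
#.#....
#####..
###....
###....
.#.....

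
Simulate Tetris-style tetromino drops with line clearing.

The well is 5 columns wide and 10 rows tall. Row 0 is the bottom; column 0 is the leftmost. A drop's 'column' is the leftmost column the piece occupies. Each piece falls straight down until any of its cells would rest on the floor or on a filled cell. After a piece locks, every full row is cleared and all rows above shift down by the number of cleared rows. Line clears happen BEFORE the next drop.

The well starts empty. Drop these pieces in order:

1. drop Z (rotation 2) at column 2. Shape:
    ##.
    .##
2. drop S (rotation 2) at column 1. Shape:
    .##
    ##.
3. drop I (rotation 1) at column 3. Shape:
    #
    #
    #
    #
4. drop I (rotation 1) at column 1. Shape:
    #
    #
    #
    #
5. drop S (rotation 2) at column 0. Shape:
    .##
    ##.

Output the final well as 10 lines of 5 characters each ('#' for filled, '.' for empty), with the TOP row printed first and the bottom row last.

Drop 1: Z rot2 at col 2 lands with bottom-row=0; cleared 0 line(s) (total 0); column heights now [0 0 2 2 1], max=2
Drop 2: S rot2 at col 1 lands with bottom-row=2; cleared 0 line(s) (total 0); column heights now [0 3 4 4 1], max=4
Drop 3: I rot1 at col 3 lands with bottom-row=4; cleared 0 line(s) (total 0); column heights now [0 3 4 8 1], max=8
Drop 4: I rot1 at col 1 lands with bottom-row=3; cleared 0 line(s) (total 0); column heights now [0 7 4 8 1], max=8
Drop 5: S rot2 at col 0 lands with bottom-row=7; cleared 0 line(s) (total 0); column heights now [8 9 9 8 1], max=9

Answer: .....
.##..
##.#.
.#.#.
.#.#.
.#.#.
.###.
.##..
..##.
...##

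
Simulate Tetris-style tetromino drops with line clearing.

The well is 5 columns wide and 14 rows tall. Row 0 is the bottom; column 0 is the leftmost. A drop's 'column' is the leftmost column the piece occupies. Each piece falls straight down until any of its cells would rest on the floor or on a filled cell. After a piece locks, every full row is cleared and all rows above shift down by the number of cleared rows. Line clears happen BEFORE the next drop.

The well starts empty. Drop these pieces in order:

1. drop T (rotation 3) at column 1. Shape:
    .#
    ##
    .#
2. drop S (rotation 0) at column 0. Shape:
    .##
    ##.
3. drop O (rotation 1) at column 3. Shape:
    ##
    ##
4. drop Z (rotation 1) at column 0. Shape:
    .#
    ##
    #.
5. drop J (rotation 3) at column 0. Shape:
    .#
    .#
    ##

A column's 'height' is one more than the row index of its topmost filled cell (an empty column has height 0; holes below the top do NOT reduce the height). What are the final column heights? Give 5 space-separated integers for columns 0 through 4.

Drop 1: T rot3 at col 1 lands with bottom-row=0; cleared 0 line(s) (total 0); column heights now [0 2 3 0 0], max=3
Drop 2: S rot0 at col 0 lands with bottom-row=2; cleared 0 line(s) (total 0); column heights now [3 4 4 0 0], max=4
Drop 3: O rot1 at col 3 lands with bottom-row=0; cleared 0 line(s) (total 0); column heights now [3 4 4 2 2], max=4
Drop 4: Z rot1 at col 0 lands with bottom-row=3; cleared 0 line(s) (total 0); column heights now [5 6 4 2 2], max=6
Drop 5: J rot3 at col 0 lands with bottom-row=6; cleared 0 line(s) (total 0); column heights now [7 9 4 2 2], max=9

Answer: 7 9 4 2 2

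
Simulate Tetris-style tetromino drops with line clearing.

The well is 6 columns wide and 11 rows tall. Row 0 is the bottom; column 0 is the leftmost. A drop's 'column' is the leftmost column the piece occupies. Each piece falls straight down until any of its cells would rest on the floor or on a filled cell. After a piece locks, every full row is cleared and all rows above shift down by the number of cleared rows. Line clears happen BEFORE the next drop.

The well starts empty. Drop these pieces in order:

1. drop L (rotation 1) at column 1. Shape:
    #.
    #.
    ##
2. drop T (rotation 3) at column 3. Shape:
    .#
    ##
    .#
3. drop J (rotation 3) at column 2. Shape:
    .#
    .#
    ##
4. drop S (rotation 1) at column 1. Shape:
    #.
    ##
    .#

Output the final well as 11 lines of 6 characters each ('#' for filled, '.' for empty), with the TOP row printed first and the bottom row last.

Drop 1: L rot1 at col 1 lands with bottom-row=0; cleared 0 line(s) (total 0); column heights now [0 3 1 0 0 0], max=3
Drop 2: T rot3 at col 3 lands with bottom-row=0; cleared 0 line(s) (total 0); column heights now [0 3 1 2 3 0], max=3
Drop 3: J rot3 at col 2 lands with bottom-row=2; cleared 0 line(s) (total 0); column heights now [0 3 3 5 3 0], max=5
Drop 4: S rot1 at col 1 lands with bottom-row=3; cleared 0 line(s) (total 0); column heights now [0 6 5 5 3 0], max=6

Answer: ......
......
......
......
......
.#....
.###..
..##..
.####.
.#.##.
.##.#.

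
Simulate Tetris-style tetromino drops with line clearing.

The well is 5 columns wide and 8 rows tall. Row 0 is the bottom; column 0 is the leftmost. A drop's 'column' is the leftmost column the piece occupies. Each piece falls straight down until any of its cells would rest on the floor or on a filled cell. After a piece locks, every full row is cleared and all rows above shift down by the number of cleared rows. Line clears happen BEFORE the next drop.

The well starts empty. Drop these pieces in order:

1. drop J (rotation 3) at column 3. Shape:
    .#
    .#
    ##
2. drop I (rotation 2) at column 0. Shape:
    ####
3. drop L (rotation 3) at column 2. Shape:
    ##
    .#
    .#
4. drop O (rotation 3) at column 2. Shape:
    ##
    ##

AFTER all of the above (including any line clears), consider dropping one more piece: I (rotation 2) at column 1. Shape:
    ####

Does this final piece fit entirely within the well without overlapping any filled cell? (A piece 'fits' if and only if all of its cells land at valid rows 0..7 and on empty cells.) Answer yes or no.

Answer: yes

Derivation:
Drop 1: J rot3 at col 3 lands with bottom-row=0; cleared 0 line(s) (total 0); column heights now [0 0 0 1 3], max=3
Drop 2: I rot2 at col 0 lands with bottom-row=1; cleared 1 line(s) (total 1); column heights now [0 0 0 1 2], max=2
Drop 3: L rot3 at col 2 lands with bottom-row=1; cleared 0 line(s) (total 1); column heights now [0 0 4 4 2], max=4
Drop 4: O rot3 at col 2 lands with bottom-row=4; cleared 0 line(s) (total 1); column heights now [0 0 6 6 2], max=6
Test piece I rot2 at col 1 (width 4): heights before test = [0 0 6 6 2]; fits = True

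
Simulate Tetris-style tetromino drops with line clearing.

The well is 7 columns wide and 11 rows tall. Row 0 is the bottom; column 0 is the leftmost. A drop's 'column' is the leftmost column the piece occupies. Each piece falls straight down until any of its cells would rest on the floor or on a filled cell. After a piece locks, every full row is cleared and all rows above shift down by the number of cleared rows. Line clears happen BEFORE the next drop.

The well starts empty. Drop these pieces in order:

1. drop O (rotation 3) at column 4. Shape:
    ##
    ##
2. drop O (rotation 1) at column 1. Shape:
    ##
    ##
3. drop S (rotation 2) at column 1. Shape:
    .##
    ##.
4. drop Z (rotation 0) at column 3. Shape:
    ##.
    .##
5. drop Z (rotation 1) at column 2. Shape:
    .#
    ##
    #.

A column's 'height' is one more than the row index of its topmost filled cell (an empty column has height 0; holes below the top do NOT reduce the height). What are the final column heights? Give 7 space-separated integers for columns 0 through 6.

Drop 1: O rot3 at col 4 lands with bottom-row=0; cleared 0 line(s) (total 0); column heights now [0 0 0 0 2 2 0], max=2
Drop 2: O rot1 at col 1 lands with bottom-row=0; cleared 0 line(s) (total 0); column heights now [0 2 2 0 2 2 0], max=2
Drop 3: S rot2 at col 1 lands with bottom-row=2; cleared 0 line(s) (total 0); column heights now [0 3 4 4 2 2 0], max=4
Drop 4: Z rot0 at col 3 lands with bottom-row=3; cleared 0 line(s) (total 0); column heights now [0 3 4 5 5 4 0], max=5
Drop 5: Z rot1 at col 2 lands with bottom-row=4; cleared 0 line(s) (total 0); column heights now [0 3 6 7 5 4 0], max=7

Answer: 0 3 6 7 5 4 0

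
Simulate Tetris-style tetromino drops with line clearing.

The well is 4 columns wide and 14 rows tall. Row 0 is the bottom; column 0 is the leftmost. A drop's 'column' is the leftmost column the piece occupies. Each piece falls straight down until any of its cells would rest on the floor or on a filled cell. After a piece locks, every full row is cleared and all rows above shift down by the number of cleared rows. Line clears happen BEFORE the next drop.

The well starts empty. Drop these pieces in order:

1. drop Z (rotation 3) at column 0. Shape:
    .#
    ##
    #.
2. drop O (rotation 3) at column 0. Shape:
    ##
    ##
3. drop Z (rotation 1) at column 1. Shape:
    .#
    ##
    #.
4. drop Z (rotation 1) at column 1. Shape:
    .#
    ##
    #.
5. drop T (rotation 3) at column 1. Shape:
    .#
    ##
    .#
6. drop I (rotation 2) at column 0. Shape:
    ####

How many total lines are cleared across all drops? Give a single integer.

Answer: 1

Derivation:
Drop 1: Z rot3 at col 0 lands with bottom-row=0; cleared 0 line(s) (total 0); column heights now [2 3 0 0], max=3
Drop 2: O rot3 at col 0 lands with bottom-row=3; cleared 0 line(s) (total 0); column heights now [5 5 0 0], max=5
Drop 3: Z rot1 at col 1 lands with bottom-row=5; cleared 0 line(s) (total 0); column heights now [5 7 8 0], max=8
Drop 4: Z rot1 at col 1 lands with bottom-row=7; cleared 0 line(s) (total 0); column heights now [5 9 10 0], max=10
Drop 5: T rot3 at col 1 lands with bottom-row=10; cleared 0 line(s) (total 0); column heights now [5 12 13 0], max=13
Drop 6: I rot2 at col 0 lands with bottom-row=13; cleared 1 line(s) (total 1); column heights now [5 12 13 0], max=13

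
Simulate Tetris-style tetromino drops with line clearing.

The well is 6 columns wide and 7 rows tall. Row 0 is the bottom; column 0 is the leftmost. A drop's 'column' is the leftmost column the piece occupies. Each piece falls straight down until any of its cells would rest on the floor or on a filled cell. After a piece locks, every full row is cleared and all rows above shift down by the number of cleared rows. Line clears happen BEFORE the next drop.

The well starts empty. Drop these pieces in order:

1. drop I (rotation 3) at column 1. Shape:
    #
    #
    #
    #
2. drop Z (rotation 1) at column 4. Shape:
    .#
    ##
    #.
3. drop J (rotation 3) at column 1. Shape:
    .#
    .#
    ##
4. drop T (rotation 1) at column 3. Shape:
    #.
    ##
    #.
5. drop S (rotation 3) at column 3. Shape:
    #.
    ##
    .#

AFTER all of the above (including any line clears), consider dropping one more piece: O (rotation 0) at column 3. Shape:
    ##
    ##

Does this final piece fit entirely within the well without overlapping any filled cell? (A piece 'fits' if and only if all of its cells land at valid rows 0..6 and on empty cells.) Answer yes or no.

Answer: no

Derivation:
Drop 1: I rot3 at col 1 lands with bottom-row=0; cleared 0 line(s) (total 0); column heights now [0 4 0 0 0 0], max=4
Drop 2: Z rot1 at col 4 lands with bottom-row=0; cleared 0 line(s) (total 0); column heights now [0 4 0 0 2 3], max=4
Drop 3: J rot3 at col 1 lands with bottom-row=4; cleared 0 line(s) (total 0); column heights now [0 5 7 0 2 3], max=7
Drop 4: T rot1 at col 3 lands with bottom-row=1; cleared 0 line(s) (total 0); column heights now [0 5 7 4 3 3], max=7
Drop 5: S rot3 at col 3 lands with bottom-row=3; cleared 0 line(s) (total 0); column heights now [0 5 7 6 5 3], max=7
Test piece O rot0 at col 3 (width 2): heights before test = [0 5 7 6 5 3]; fits = False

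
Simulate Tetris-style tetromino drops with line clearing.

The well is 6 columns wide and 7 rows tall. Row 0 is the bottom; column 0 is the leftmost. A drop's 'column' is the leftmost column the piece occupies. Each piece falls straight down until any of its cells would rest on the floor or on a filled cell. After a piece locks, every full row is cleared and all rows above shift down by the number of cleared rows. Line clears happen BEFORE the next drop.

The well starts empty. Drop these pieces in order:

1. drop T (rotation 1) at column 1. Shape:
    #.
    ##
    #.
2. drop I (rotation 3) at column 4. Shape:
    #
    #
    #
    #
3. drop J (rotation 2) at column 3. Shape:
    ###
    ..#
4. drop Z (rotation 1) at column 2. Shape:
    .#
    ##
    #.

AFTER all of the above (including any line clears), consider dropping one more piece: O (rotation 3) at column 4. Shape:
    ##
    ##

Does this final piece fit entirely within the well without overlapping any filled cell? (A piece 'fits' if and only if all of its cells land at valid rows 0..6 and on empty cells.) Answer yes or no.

Answer: yes

Derivation:
Drop 1: T rot1 at col 1 lands with bottom-row=0; cleared 0 line(s) (total 0); column heights now [0 3 2 0 0 0], max=3
Drop 2: I rot3 at col 4 lands with bottom-row=0; cleared 0 line(s) (total 0); column heights now [0 3 2 0 4 0], max=4
Drop 3: J rot2 at col 3 lands with bottom-row=3; cleared 0 line(s) (total 0); column heights now [0 3 2 5 5 5], max=5
Drop 4: Z rot1 at col 2 lands with bottom-row=4; cleared 0 line(s) (total 0); column heights now [0 3 6 7 5 5], max=7
Test piece O rot3 at col 4 (width 2): heights before test = [0 3 6 7 5 5]; fits = True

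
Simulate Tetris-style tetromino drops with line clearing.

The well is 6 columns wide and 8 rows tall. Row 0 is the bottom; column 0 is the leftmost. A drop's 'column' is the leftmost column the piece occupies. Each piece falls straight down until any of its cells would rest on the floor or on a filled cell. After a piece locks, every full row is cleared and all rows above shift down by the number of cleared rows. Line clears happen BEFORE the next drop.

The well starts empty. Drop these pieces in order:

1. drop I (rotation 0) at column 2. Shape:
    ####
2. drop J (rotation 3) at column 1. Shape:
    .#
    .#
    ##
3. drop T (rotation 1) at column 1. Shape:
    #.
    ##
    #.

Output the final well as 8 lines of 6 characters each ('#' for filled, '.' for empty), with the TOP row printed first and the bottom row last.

Answer: ......
......
.#....
.##...
.##...
..#...
.##...
..####

Derivation:
Drop 1: I rot0 at col 2 lands with bottom-row=0; cleared 0 line(s) (total 0); column heights now [0 0 1 1 1 1], max=1
Drop 2: J rot3 at col 1 lands with bottom-row=1; cleared 0 line(s) (total 0); column heights now [0 2 4 1 1 1], max=4
Drop 3: T rot1 at col 1 lands with bottom-row=3; cleared 0 line(s) (total 0); column heights now [0 6 5 1 1 1], max=6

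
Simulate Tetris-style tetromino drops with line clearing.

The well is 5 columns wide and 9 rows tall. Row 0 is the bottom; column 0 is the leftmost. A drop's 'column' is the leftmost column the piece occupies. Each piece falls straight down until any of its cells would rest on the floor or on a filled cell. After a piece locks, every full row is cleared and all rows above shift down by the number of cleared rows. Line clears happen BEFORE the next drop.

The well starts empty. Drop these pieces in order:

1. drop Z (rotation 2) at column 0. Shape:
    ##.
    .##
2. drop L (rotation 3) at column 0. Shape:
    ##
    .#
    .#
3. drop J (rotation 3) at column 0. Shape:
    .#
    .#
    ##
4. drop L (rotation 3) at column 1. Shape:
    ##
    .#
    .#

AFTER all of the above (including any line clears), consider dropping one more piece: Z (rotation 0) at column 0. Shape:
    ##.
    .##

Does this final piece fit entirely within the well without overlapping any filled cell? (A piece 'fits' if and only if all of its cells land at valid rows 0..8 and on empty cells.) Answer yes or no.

Drop 1: Z rot2 at col 0 lands with bottom-row=0; cleared 0 line(s) (total 0); column heights now [2 2 1 0 0], max=2
Drop 2: L rot3 at col 0 lands with bottom-row=2; cleared 0 line(s) (total 0); column heights now [5 5 1 0 0], max=5
Drop 3: J rot3 at col 0 lands with bottom-row=5; cleared 0 line(s) (total 0); column heights now [6 8 1 0 0], max=8
Drop 4: L rot3 at col 1 lands with bottom-row=6; cleared 0 line(s) (total 0); column heights now [6 9 9 0 0], max=9
Test piece Z rot0 at col 0 (width 3): heights before test = [6 9 9 0 0]; fits = False

Answer: no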